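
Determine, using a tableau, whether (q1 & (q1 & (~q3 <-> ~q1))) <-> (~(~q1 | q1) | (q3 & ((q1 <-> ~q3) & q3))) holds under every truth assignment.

Assume the negation and expand:
Initial set: {~((q1 & (q1 & (~q3 <-> ~q1))) <-> (~(~q1 | q1) | (q3 & ((q1 <-> ~q3) & q3))))}.
~((q1 & (q1 & (~q3 <-> ~q1))) <-> (~(~q1 | q1) | (q3 & ((q1 <-> ~q3) & q3)))): β-rule — branch into (q1 & (q1 & (~q3 <-> ~q1))), ~(~(~q1 | q1) | (q3 & ((q1 <-> ~q3) & q3)))  //  ~(q1 & (q1 & (~q3 <-> ~q1))), (~(~q1 | q1) | (q3 & ((q1 <-> ~q3) & q3))).
  branch 1 (add (q1 & (q1 & (~q3 <-> ~q1))), ~(~(~q1 | q1) | (q3 & ((q1 <-> ~q3) & q3)))):
    (q1 & (q1 & (~q3 <-> ~q1))): α-rule — add q1, (q1 & (~q3 <-> ~q1)).
    ~(~(~q1 | q1) | (q3 & ((q1 <-> ~q3) & q3))): α-rule — add ~~(~q1 | q1), ~(q3 & ((q1 <-> ~q3) & q3)).
    (q1 & (~q3 <-> ~q1)): α-rule — add q1, (~q3 <-> ~q1).
    ~~(~q1 | q1): β-rule — branch into ~q1  //  q1.
      branch 1.1 (add ~q1):
        × closes — contains both q1 and ~q1.
      branch 1.2 (add q1):
        ~(q3 & ((q1 <-> ~q3) & q3)): β-rule — branch into ~q3  //  ~((q1 <-> ~q3) & q3).
          branch 1.2.1 (add ~q3):
            (~q3 <-> ~q1): β-rule — branch into ~q3, ~q1  //  ~~q3, ~~q1.
              branch 1.2.1.1 (add ~q3, ~q1):
                × closes — contains both q1 and ~q1.
              branch 1.2.1.2 (add ~~q3, ~~q1):
                × closes — contains both q3 and ~q3.
          branch 1.2.2 (add ~((q1 <-> ~q3) & q3)):
            (~q3 <-> ~q1): β-rule — branch into ~q3, ~q1  //  ~~q3, ~~q1.
              branch 1.2.2.1 (add ~q3, ~q1):
                × closes — contains both q1 and ~q1.
              branch 1.2.2.2 (add ~~q3, ~~q1):
                ~((q1 <-> ~q3) & q3): β-rule — branch into ~(q1 <-> ~q3)  //  ~q3.
                  branch 1.2.2.2.1 (add ~(q1 <-> ~q3)):
                    ~(q1 <-> ~q3): β-rule — branch into q1, ~~q3  //  ~q1, ~q3.
                      branch 1.2.2.2.1.1 (add q1, ~~q3):
                        ○ open, literals {q1=1, q3=1}.
                      branch 1.2.2.2.1.2 (add ~q1, ~q3):
                        × closes — contains both q1 and ~q1.
                  branch 1.2.2.2.2 (add ~q3):
                    × closes — contains both q3 and ~q3.
  branch 2 (add ~(q1 & (q1 & (~q3 <-> ~q1))), (~(~q1 | q1) | (q3 & ((q1 <-> ~q3) & q3)))):
    ~(q1 & (q1 & (~q3 <-> ~q1))): β-rule — branch into ~q1  //  ~(q1 & (~q3 <-> ~q1)).
      branch 2.1 (add ~q1):
        (~(~q1 | q1) | (q3 & ((q1 <-> ~q3) & q3))): β-rule — branch into ~(~q1 | q1)  //  (q3 & ((q1 <-> ~q3) & q3)).
          branch 2.1.1 (add ~(~q1 | q1)):
            ~(~q1 | q1): α-rule — add ~~q1, ~q1.
            × closes — contains both q1 and ~q1.
          branch 2.1.2 (add (q3 & ((q1 <-> ~q3) & q3))):
            (q3 & ((q1 <-> ~q3) & q3)): α-rule — add q3, ((q1 <-> ~q3) & q3).
            ((q1 <-> ~q3) & q3): α-rule — add (q1 <-> ~q3), q3.
            (q1 <-> ~q3): β-rule — branch into q1, ~q3  //  ~q1, ~~q3.
              branch 2.1.2.1 (add q1, ~q3):
                × closes — contains both q1 and ~q1.
              branch 2.1.2.2 (add ~q1, ~~q3):
                ○ open, literals {q1=0, q3=1}.
      branch 2.2 (add ~(q1 & (~q3 <-> ~q1))):
        (~(~q1 | q1) | (q3 & ((q1 <-> ~q3) & q3))): β-rule — branch into ~(~q1 | q1)  //  (q3 & ((q1 <-> ~q3) & q3)).
          branch 2.2.1 (add ~(~q1 | q1)):
            ~(~q1 | q1): α-rule — add ~~q1, ~q1.
            × closes — contains both q1 and ~q1.
          branch 2.2.2 (add (q3 & ((q1 <-> ~q3) & q3))):
            (q3 & ((q1 <-> ~q3) & q3)): α-rule — add q3, ((q1 <-> ~q3) & q3).
            ((q1 <-> ~q3) & q3): α-rule — add (q1 <-> ~q3), q3.
            ~(q1 & (~q3 <-> ~q1)): β-rule — branch into ~q1  //  ~(~q3 <-> ~q1).
              branch 2.2.2.1 (add ~q1):
                (q1 <-> ~q3): β-rule — branch into q1, ~q3  //  ~q1, ~~q3.
                  branch 2.2.2.1.1 (add q1, ~q3):
                    × closes — contains both q1 and ~q1.
                  branch 2.2.2.1.2 (add ~q1, ~~q3):
                    ○ open, literals {q1=0, q3=1}.
              branch 2.2.2.2 (add ~(~q3 <-> ~q1)):
                (q1 <-> ~q3): β-rule — branch into q1, ~q3  //  ~q1, ~~q3.
                  branch 2.2.2.2.1 (add q1, ~q3):
                    × closes — contains both q3 and ~q3.
                  branch 2.2.2.2.2 (add ~q1, ~~q3):
                    ~(~q3 <-> ~q1): β-rule — branch into ~q3, ~~q1  //  ~~q3, ~q1.
                      branch 2.2.2.2.2.1 (add ~q3, ~~q1):
                        × closes — contains both q3 and ~q3.
                      branch 2.2.2.2.2.2 (add ~~q3, ~q1):
                        ○ open, literals {q1=0, q3=1}.
12 branches closed, 4 open.
An open branch gives a countermodel: q1=1, q3=1 (unmentioned atoms arbitrary); under it the original formula is false.

Not valid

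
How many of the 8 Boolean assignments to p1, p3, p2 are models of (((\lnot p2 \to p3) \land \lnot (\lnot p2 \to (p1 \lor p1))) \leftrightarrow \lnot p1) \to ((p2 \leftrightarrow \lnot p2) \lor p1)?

Initial set: {((((\lnot p2 \to p3) \land \lnot (\lnot p2 \to (p1 \lor p1))) \leftrightarrow \lnot p1) \to ((p2 \leftrightarrow \lnot p2) \lor p1))}.
((((\lnot p2 \to p3) \land \lnot (\lnot p2 \to (p1 \lor p1))) \leftrightarrow \lnot p1) \to ((p2 \leftrightarrow \lnot p2) \lor p1)): β-rule — branch into \lnot (((\lnot p2 \to p3) \land \lnot (\lnot p2 \to (p1 \lor p1))) \leftrightarrow \lnot p1)  //  ((p2 \leftrightarrow \lnot p2) \lor p1).
  branch 1 (add \lnot (((\lnot p2 \to p3) \land \lnot (\lnot p2 \to (p1 \lor p1))) \leftrightarrow \lnot p1)):
    \lnot (((\lnot p2 \to p3) \land \lnot (\lnot p2 \to (p1 \lor p1))) \leftrightarrow \lnot p1): β-rule — branch into ((\lnot p2 \to p3) \land \lnot (\lnot p2 \to (p1 \lor p1))), \lnot \lnot p1  //  \lnot ((\lnot p2 \to p3) \land \lnot (\lnot p2 \to (p1 \lor p1))), \lnot p1.
      branch 1.1 (add ((\lnot p2 \to p3) \land \lnot (\lnot p2 \to (p1 \lor p1))), \lnot \lnot p1):
        ((\lnot p2 \to p3) \land \lnot (\lnot p2 \to (p1 \lor p1))): α-rule — add (\lnot p2 \to p3), \lnot (\lnot p2 \to (p1 \lor p1)).
        \lnot (\lnot p2 \to (p1 \lor p1)): α-rule — add \lnot p2, \lnot (p1 \lor p1).
        \lnot (p1 \lor p1): α-rule — add \lnot p1, \lnot p1.
        × closes — contains both p1 and \lnot p1.
      branch 1.2 (add \lnot ((\lnot p2 \to p3) \land \lnot (\lnot p2 \to (p1 \lor p1))), \lnot p1):
        \lnot ((\lnot p2 \to p3) \land \lnot (\lnot p2 \to (p1 \lor p1))): β-rule — branch into \lnot (\lnot p2 \to p3)  //  \lnot \lnot (\lnot p2 \to (p1 \lor p1)).
          branch 1.2.1 (add \lnot (\lnot p2 \to p3)):
            \lnot (\lnot p2 \to p3): α-rule — add \lnot p2, \lnot p3.
            ○ open, literals {p1=0, p2=0, p3=0}.
          branch 1.2.2 (add \lnot \lnot (\lnot p2 \to (p1 \lor p1))):
            \lnot \lnot (\lnot p2 \to (p1 \lor p1)): β-rule — branch into \lnot \lnot p2  //  (p1 \lor p1).
              branch 1.2.2.1 (add \lnot \lnot p2):
                ○ open, literals {p1=0, p2=1}.
              branch 1.2.2.2 (add (p1 \lor p1)):
                (p1 \lor p1): β-rule — branch into p1  //  p1.
                  branch 1.2.2.2.1 (add p1):
                    × closes — contains both p1 and \lnot p1.
                  branch 1.2.2.2.2 (add p1):
                    × closes — contains both p1 and \lnot p1.
  branch 2 (add ((p2 \leftrightarrow \lnot p2) \lor p1)):
    ((p2 \leftrightarrow \lnot p2) \lor p1): β-rule — branch into (p2 \leftrightarrow \lnot p2)  //  p1.
      branch 2.1 (add (p2 \leftrightarrow \lnot p2)):
        (p2 \leftrightarrow \lnot p2): β-rule — branch into p2, \lnot p2  //  \lnot p2, \lnot \lnot p2.
          branch 2.1.1 (add p2, \lnot p2):
            × closes — contains both p2 and \lnot p2.
          branch 2.1.2 (add \lnot p2, \lnot \lnot p2):
            × closes — contains both p2 and \lnot p2.
      branch 2.2 (add p1):
        ○ open, literals {p1=1}.
5 branches closed, 3 open.
Each open branch fixes some atoms; the unmentioned ones are free. Counting distinct full assignments: branch {p1=0, p2=0, p3=0} (none free) contributes 1 new; branch {p1=0, p2=1} (p3) contributes 2 new; branch {p1=1} (p3, p2) contributes 4 new. Total: 7.

7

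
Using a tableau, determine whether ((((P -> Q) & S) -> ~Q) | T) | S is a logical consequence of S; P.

Yes

Initial set: {T S; T P; F (((((P -> Q) & S) -> ~Q) | T) | S)}.
F (((((P -> Q) & S) -> ~Q) | T) | S): α-rule — add F ((((P -> Q) & S) -> ~Q) | T), F S.
× closes — contains both S and ~S.
All 1 branch closes.
Every branch closed, so the premises entail the conclusion.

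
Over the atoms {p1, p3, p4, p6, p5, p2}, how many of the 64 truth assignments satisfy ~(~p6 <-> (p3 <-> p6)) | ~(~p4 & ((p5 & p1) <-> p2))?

56

Initial set: {(~(~p6 <-> (p3 <-> p6)) | ~(~p4 & ((p5 & p1) <-> p2)))}.
(~(~p6 <-> (p3 <-> p6)) | ~(~p4 & ((p5 & p1) <-> p2))): β-rule — branch into ~(~p6 <-> (p3 <-> p6))  //  ~(~p4 & ((p5 & p1) <-> p2)).
  branch 1 (add ~(~p6 <-> (p3 <-> p6))):
    ~(~p6 <-> (p3 <-> p6)): β-rule — branch into ~p6, ~(p3 <-> p6)  //  ~~p6, (p3 <-> p6).
      branch 1.1 (add ~p6, ~(p3 <-> p6)):
        ~(p3 <-> p6): β-rule — branch into p3, ~p6  //  ~p3, p6.
          branch 1.1.1 (add p3, ~p6):
            ○ open, literals {p3=1, p6=0}.
          branch 1.1.2 (add ~p3, p6):
            × closes — contains both p6 and ~p6.
      branch 1.2 (add ~~p6, (p3 <-> p6)):
        (p3 <-> p6): β-rule — branch into p3, p6  //  ~p3, ~p6.
          branch 1.2.1 (add p3, p6):
            ○ open, literals {p3=1, p6=1}.
          branch 1.2.2 (add ~p3, ~p6):
            × closes — contains both p6 and ~p6.
  branch 2 (add ~(~p4 & ((p5 & p1) <-> p2))):
    ~(~p4 & ((p5 & p1) <-> p2)): β-rule — branch into ~~p4  //  ~((p5 & p1) <-> p2).
      branch 2.1 (add ~~p4):
        ○ open, literals {p4=1}.
      branch 2.2 (add ~((p5 & p1) <-> p2)):
        ~((p5 & p1) <-> p2): β-rule — branch into (p5 & p1), ~p2  //  ~(p5 & p1), p2.
          branch 2.2.1 (add (p5 & p1), ~p2):
            (p5 & p1): α-rule — add p5, p1.
            ○ open, literals {p1=1, p2=0, p5=1}.
          branch 2.2.2 (add ~(p5 & p1), p2):
            ~(p5 & p1): β-rule — branch into ~p5  //  ~p1.
              branch 2.2.2.1 (add ~p5):
                ○ open, literals {p2=1, p5=0}.
              branch 2.2.2.2 (add ~p1):
                ○ open, literals {p1=0, p2=1}.
2 branches closed, 6 open.
Each open branch fixes some atoms; the unmentioned ones are free. Counting distinct full assignments: branch {p3=1, p6=0} (p1, p4, p5, p2) contributes 16 new; branch {p3=1, p6=1} (p1, p4, p5, p2) contributes 16 new; branch {p4=1} (p1, p3, p6, p5, p2) contributes 16 new; branch {p1=1, p2=0, p5=1} (p3, p4, p6) contributes 2 new; branch {p2=1, p5=0} (p1, p3, p4, p6) contributes 4 new; branch {p1=0, p2=1} (p3, p4, p6, p5) contributes 2 new. Total: 56.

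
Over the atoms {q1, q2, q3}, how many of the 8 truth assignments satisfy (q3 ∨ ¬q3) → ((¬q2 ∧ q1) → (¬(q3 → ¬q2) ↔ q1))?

Initial set: {((q3 ∨ ¬q3) → ((¬q2 ∧ q1) → (¬(q3 → ¬q2) ↔ q1)))}.
((q3 ∨ ¬q3) → ((¬q2 ∧ q1) → (¬(q3 → ¬q2) ↔ q1))): β-rule — branch into ¬(q3 ∨ ¬q3)  //  ((¬q2 ∧ q1) → (¬(q3 → ¬q2) ↔ q1)).
  branch 1 (add ¬(q3 ∨ ¬q3)):
    ¬(q3 ∨ ¬q3): α-rule — add ¬q3, ¬¬q3.
    × closes — contains both q3 and ¬q3.
  branch 2 (add ((¬q2 ∧ q1) → (¬(q3 → ¬q2) ↔ q1))):
    ((¬q2 ∧ q1) → (¬(q3 → ¬q2) ↔ q1)): β-rule — branch into ¬(¬q2 ∧ q1)  //  (¬(q3 → ¬q2) ↔ q1).
      branch 2.1 (add ¬(¬q2 ∧ q1)):
        ¬(¬q2 ∧ q1): β-rule — branch into ¬¬q2  //  ¬q1.
          branch 2.1.1 (add ¬¬q2):
            ○ open, literals {q2=1}.
          branch 2.1.2 (add ¬q1):
            ○ open, literals {q1=0}.
      branch 2.2 (add (¬(q3 → ¬q2) ↔ q1)):
        (¬(q3 → ¬q2) ↔ q1): β-rule — branch into ¬(q3 → ¬q2), q1  //  ¬¬(q3 → ¬q2), ¬q1.
          branch 2.2.1 (add ¬(q3 → ¬q2), q1):
            ¬(q3 → ¬q2): α-rule — add q3, ¬¬q2.
            ○ open, literals {q1=1, q2=1, q3=1}.
          branch 2.2.2 (add ¬¬(q3 → ¬q2), ¬q1):
            ¬¬(q3 → ¬q2): β-rule — branch into ¬q3  //  ¬q2.
              branch 2.2.2.1 (add ¬q3):
                ○ open, literals {q1=0, q3=0}.
              branch 2.2.2.2 (add ¬q2):
                ○ open, literals {q1=0, q2=0}.
1 branch closed, 5 open.
Each open branch fixes some atoms; the unmentioned ones are free. Counting distinct full assignments: branch {q2=1} (q1, q3) contributes 4 new; branch {q1=0} (q2, q3) contributes 2 new; branch {q1=1, q2=1, q3=1} (none free) contributes 0 new; branch {q1=0, q3=0} (q2) contributes 0 new; branch {q1=0, q2=0} (q3) contributes 0 new. Total: 6.

6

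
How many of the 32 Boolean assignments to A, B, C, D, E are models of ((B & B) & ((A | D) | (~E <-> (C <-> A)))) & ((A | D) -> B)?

14

Initial set: {T (((B & B) & ((A | D) | (~E <-> (C <-> A)))) & ((A | D) -> B))}.
T (((B & B) & ((A | D) | (~E <-> (C <-> A)))) & ((A | D) -> B)): α-rule — add T ((B & B) & ((A | D) | (~E <-> (C <-> A)))), T ((A | D) -> B).
T ((B & B) & ((A | D) | (~E <-> (C <-> A)))): α-rule — add T (B & B), T ((A | D) | (~E <-> (C <-> A))).
T (B & B): α-rule — add T B, T B.
T ((A | D) -> B): β-rule — branch into F (A | D)  //  T B.
  branch 1 (add F (A | D)):
    F (A | D): α-rule — add F A, F D.
    T ((A | D) | (~E <-> (C <-> A))): β-rule — branch into T (A | D)  //  T (~E <-> (C <-> A)).
      branch 1.1 (add T (A | D)):
        T (A | D): β-rule — branch into T A  //  T D.
          branch 1.1.1 (add T A):
            × closes — contains both A and ~A.
          branch 1.1.2 (add T D):
            × closes — contains both D and ~D.
      branch 1.2 (add T (~E <-> (C <-> A))):
        T (~E <-> (C <-> A)): β-rule — branch into T ~E, T (C <-> A)  //  F ~E, F (C <-> A).
          branch 1.2.1 (add T ~E, T (C <-> A)):
            T (C <-> A): β-rule — branch into T C, T A  //  F C, F A.
              branch 1.2.1.1 (add T C, T A):
                × closes — contains both A and ~A.
              branch 1.2.1.2 (add F C, F A):
                ○ open, literals {A=false, B=true, C=false, D=false, E=false}.
          branch 1.2.2 (add F ~E, F (C <-> A)):
            F (C <-> A): β-rule — branch into T C, F A  //  F C, T A.
              branch 1.2.2.1 (add T C, F A):
                ○ open, literals {A=false, B=true, C=true, D=false, E=true}.
              branch 1.2.2.2 (add F C, T A):
                × closes — contains both A and ~A.
  branch 2 (add T B):
    T ((A | D) | (~E <-> (C <-> A))): β-rule — branch into T (A | D)  //  T (~E <-> (C <-> A)).
      branch 2.1 (add T (A | D)):
        T (A | D): β-rule — branch into T A  //  T D.
          branch 2.1.1 (add T A):
            ○ open, literals {A=true, B=true}.
          branch 2.1.2 (add T D):
            ○ open, literals {B=true, D=true}.
      branch 2.2 (add T (~E <-> (C <-> A))):
        T (~E <-> (C <-> A)): β-rule — branch into T ~E, T (C <-> A)  //  F ~E, F (C <-> A).
          branch 2.2.1 (add T ~E, T (C <-> A)):
            T (C <-> A): β-rule — branch into T C, T A  //  F C, F A.
              branch 2.2.1.1 (add T C, T A):
                ○ open, literals {A=true, B=true, C=true, E=false}.
              branch 2.2.1.2 (add F C, F A):
                ○ open, literals {A=false, B=true, C=false, E=false}.
          branch 2.2.2 (add F ~E, F (C <-> A)):
            F (C <-> A): β-rule — branch into T C, F A  //  F C, T A.
              branch 2.2.2.1 (add T C, F A):
                ○ open, literals {A=false, B=true, C=true, E=true}.
              branch 2.2.2.2 (add F C, T A):
                ○ open, literals {A=true, B=true, C=false, E=true}.
4 branches closed, 8 open.
Each open branch fixes some atoms; the unmentioned ones are free. Counting distinct full assignments: branch {A=false, B=true, C=false, D=false, E=false} (none free) contributes 1 new; branch {A=false, B=true, C=true, D=false, E=true} (none free) contributes 1 new; branch {A=true, B=true} (C, D, E) contributes 8 new; branch {B=true, D=true} (A, C, E) contributes 4 new; branch {A=true, B=true, C=true, E=false} (D) contributes 0 new; branch {A=false, B=true, C=false, E=false} (D) contributes 0 new; branch {A=false, B=true, C=true, E=true} (D) contributes 0 new; branch {A=true, B=true, C=false, E=true} (D) contributes 0 new. Total: 14.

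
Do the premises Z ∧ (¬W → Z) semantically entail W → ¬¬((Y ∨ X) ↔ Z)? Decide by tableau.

No

Initial set: {(Z ∧ (¬W → Z)); ¬(W → ¬¬((Y ∨ X) ↔ Z))}.
(Z ∧ (¬W → Z)): α-rule — add Z, (¬W → Z).
¬(W → ¬¬((Y ∨ X) ↔ Z)): α-rule — add W, ¬¬¬((Y ∨ X) ↔ Z).
¬¬¬((Y ∨ X) ↔ Z): drop double negation, giving ¬((Y ∨ X) ↔ Z).
(¬W → Z): β-rule — branch into ¬¬W  //  Z.
  branch 1 (add ¬¬W):
    ¬((Y ∨ X) ↔ Z): β-rule — branch into (Y ∨ X), ¬Z  //  ¬(Y ∨ X), Z.
      branch 1.1 (add (Y ∨ X), ¬Z):
        × closes — contains both Z and ¬Z.
      branch 1.2 (add ¬(Y ∨ X), Z):
        ¬(Y ∨ X): α-rule — add ¬Y, ¬X.
        ○ open, literals {W=true, X=false, Y=false, Z=true}.
  branch 2 (add Z):
    ¬((Y ∨ X) ↔ Z): β-rule — branch into (Y ∨ X), ¬Z  //  ¬(Y ∨ X), Z.
      branch 2.1 (add (Y ∨ X), ¬Z):
        × closes — contains both Z and ¬Z.
      branch 2.2 (add ¬(Y ∨ X), Z):
        ¬(Y ∨ X): α-rule — add ¬Y, ¬X.
        ○ open, literals {W=true, X=false, Y=false, Z=true}.
2 branches closed, 2 open.
An open branch gives a countermodel: W=true, X=false, Y=false, Z=true (unmentioned atoms arbitrary); the premises hold there but the conclusion fails.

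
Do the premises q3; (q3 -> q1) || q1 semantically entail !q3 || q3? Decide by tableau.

Yes

Initial set: {q3; ((q3 -> q1) || q1); !(!q3 || q3)}.
!(!q3 || q3): α-rule — add !!q3, !q3.
× closes — contains both q3 and !q3.
All 1 branch closes.
Every branch closed, so the premises entail the conclusion.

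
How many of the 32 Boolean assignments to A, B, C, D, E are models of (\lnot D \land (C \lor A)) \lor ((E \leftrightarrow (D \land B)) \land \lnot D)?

14

Initial set: {((\lnot D \land (C \lor A)) \lor ((E \leftrightarrow (D \land B)) \land \lnot D))}.
((\lnot D \land (C \lor A)) \lor ((E \leftrightarrow (D \land B)) \land \lnot D)): β-rule — branch into (\lnot D \land (C \lor A))  //  ((E \leftrightarrow (D \land B)) \land \lnot D).
  branch 1 (add (\lnot D \land (C \lor A))):
    (\lnot D \land (C \lor A)): α-rule — add \lnot D, (C \lor A).
    (C \lor A): β-rule — branch into C  //  A.
      branch 1.1 (add C):
        ○ open, literals {C=true, D=false}.
      branch 1.2 (add A):
        ○ open, literals {A=true, D=false}.
  branch 2 (add ((E \leftrightarrow (D \land B)) \land \lnot D)):
    ((E \leftrightarrow (D \land B)) \land \lnot D): α-rule — add (E \leftrightarrow (D \land B)), \lnot D.
    (E \leftrightarrow (D \land B)): β-rule — branch into E, (D \land B)  //  \lnot E, \lnot (D \land B).
      branch 2.1 (add E, (D \land B)):
        (D \land B): α-rule — add D, B.
        × closes — contains both D and \lnot D.
      branch 2.2 (add \lnot E, \lnot (D \land B)):
        \lnot (D \land B): β-rule — branch into \lnot D  //  \lnot B.
          branch 2.2.1 (add \lnot D):
            ○ open, literals {D=false, E=false}.
          branch 2.2.2 (add \lnot B):
            ○ open, literals {B=false, D=false, E=false}.
1 branch closed, 4 open.
Each open branch fixes some atoms; the unmentioned ones are free. Counting distinct full assignments: branch {C=true, D=false} (A, B, E) contributes 8 new; branch {A=true, D=false} (B, C, E) contributes 4 new; branch {D=false, E=false} (A, B, C) contributes 2 new; branch {B=false, D=false, E=false} (A, C) contributes 0 new. Total: 14.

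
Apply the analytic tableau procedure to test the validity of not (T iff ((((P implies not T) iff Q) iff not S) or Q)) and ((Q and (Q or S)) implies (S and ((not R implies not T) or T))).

Not valid

Assume the negation and expand:
Initial set: {not (not (T iff ((((P implies not T) iff Q) iff not S) or Q)) and ((Q and (Q or S)) implies (S and ((not R implies not T) or T))))}.
not (not (T iff ((((P implies not T) iff Q) iff not S) or Q)) and ((Q and (Q or S)) implies (S and ((not R implies not T) or T)))): β-rule — branch into not not (T iff ((((P implies not T) iff Q) iff not S) or Q))  //  not ((Q and (Q or S)) implies (S and ((not R implies not T) or T))).
  branch 1 (add not not (T iff ((((P implies not T) iff Q) iff not S) or Q))):
    not not (T iff ((((P implies not T) iff Q) iff not S) or Q)): β-rule — branch into T, ((((P implies not T) iff Q) iff not S) or Q)  //  not T, not ((((P implies not T) iff Q) iff not S) or Q).
      branch 1.1 (add T, ((((P implies not T) iff Q) iff not S) or Q)):
        ((((P implies not T) iff Q) iff not S) or Q): β-rule — branch into (((P implies not T) iff Q) iff not S)  //  Q.
          branch 1.1.1 (add (((P implies not T) iff Q) iff not S)):
            (((P implies not T) iff Q) iff not S): β-rule — branch into ((P implies not T) iff Q), not S  //  not ((P implies not T) iff Q), not not S.
              branch 1.1.1.1 (add ((P implies not T) iff Q), not S):
                ((P implies not T) iff Q): β-rule — branch into (P implies not T), Q  //  not (P implies not T), not Q.
                  branch 1.1.1.1.1 (add (P implies not T), Q):
                    (P implies not T): β-rule — branch into not P  //  not T.
                      branch 1.1.1.1.1.1 (add not P):
                        ○ open, literals {P=false, Q=true, S=false, T=true}.
                      branch 1.1.1.1.1.2 (add not T):
                        × closes — contains both T and not T.
                  branch 1.1.1.1.2 (add not (P implies not T), not Q):
                    not (P implies not T): α-rule — add P, not not T.
                    ○ open, literals {P=true, Q=false, S=false, T=true}.
              branch 1.1.1.2 (add not ((P implies not T) iff Q), not not S):
                not ((P implies not T) iff Q): β-rule — branch into (P implies not T), not Q  //  not (P implies not T), Q.
                  branch 1.1.1.2.1 (add (P implies not T), not Q):
                    (P implies not T): β-rule — branch into not P  //  not T.
                      branch 1.1.1.2.1.1 (add not P):
                        ○ open, literals {P=false, Q=false, S=true, T=true}.
                      branch 1.1.1.2.1.2 (add not T):
                        × closes — contains both T and not T.
                  branch 1.1.1.2.2 (add not (P implies not T), Q):
                    not (P implies not T): α-rule — add P, not not T.
                    ○ open, literals {P=true, Q=true, S=true, T=true}.
          branch 1.1.2 (add Q):
            ○ open, literals {Q=true, T=true}.
      branch 1.2 (add not T, not ((((P implies not T) iff Q) iff not S) or Q)):
        not ((((P implies not T) iff Q) iff not S) or Q): α-rule — add not (((P implies not T) iff Q) iff not S), not Q.
        not (((P implies not T) iff Q) iff not S): β-rule — branch into ((P implies not T) iff Q), not not S  //  not ((P implies not T) iff Q), not S.
          branch 1.2.1 (add ((P implies not T) iff Q), not not S):
            ((P implies not T) iff Q): β-rule — branch into (P implies not T), Q  //  not (P implies not T), not Q.
              branch 1.2.1.1 (add (P implies not T), Q):
                × closes — contains both Q and not Q.
              branch 1.2.1.2 (add not (P implies not T), not Q):
                not (P implies not T): α-rule — add P, not not T.
                × closes — contains both T and not T.
          branch 1.2.2 (add not ((P implies not T) iff Q), not S):
            not ((P implies not T) iff Q): β-rule — branch into (P implies not T), not Q  //  not (P implies not T), Q.
              branch 1.2.2.1 (add (P implies not T), not Q):
                (P implies not T): β-rule — branch into not P  //  not T.
                  branch 1.2.2.1.1 (add not P):
                    ○ open, literals {P=false, Q=false, S=false, T=false}.
                  branch 1.2.2.1.2 (add not T):
                    ○ open, literals {Q=false, S=false, T=false}.
              branch 1.2.2.2 (add not (P implies not T), Q):
                × closes — contains both Q and not Q.
  branch 2 (add not ((Q and (Q or S)) implies (S and ((not R implies not T) or T)))):
    not ((Q and (Q or S)) implies (S and ((not R implies not T) or T))): α-rule — add (Q and (Q or S)), not (S and ((not R implies not T) or T)).
    (Q and (Q or S)): α-rule — add Q, (Q or S).
    not (S and ((not R implies not T) or T)): β-rule — branch into not S  //  not ((not R implies not T) or T).
      branch 2.1 (add not S):
        (Q or S): β-rule — branch into Q  //  S.
          branch 2.1.1 (add Q):
            ○ open, literals {Q=true, S=false}.
          branch 2.1.2 (add S):
            × closes — contains both S and not S.
      branch 2.2 (add not ((not R implies not T) or T)):
        not ((not R implies not T) or T): α-rule — add not (not R implies not T), not T.
        not (not R implies not T): α-rule — add not R, not not T.
        × closes — contains both T and not T.
7 branches closed, 8 open.
An open branch gives a countermodel: P=false, Q=true, S=false, T=true (unmentioned atoms arbitrary); under it the original formula is false.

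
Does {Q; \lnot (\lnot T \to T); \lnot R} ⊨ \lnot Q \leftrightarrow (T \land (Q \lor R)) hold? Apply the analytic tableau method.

Initial set: {T Q; T \lnot (\lnot T \to T); T \lnot R; F (\lnot Q \leftrightarrow (T \land (Q \lor R)))}.
T \lnot (\lnot T \to T): α-rule — add T \lnot T, F T.
F (\lnot Q \leftrightarrow (T \land (Q \lor R))): β-rule — branch into T \lnot Q, F (T \land (Q \lor R))  //  F \lnot Q, T (T \land (Q \lor R)).
  branch 1 (add T \lnot Q, F (T \land (Q \lor R))):
    × closes — contains both Q and \lnot Q.
  branch 2 (add F \lnot Q, T (T \land (Q \lor R))):
    T (T \land (Q \lor R)): α-rule — add T T, T (Q \lor R).
    × closes — contains both T and \lnot T.
All 2 branches close.
Every branch closed, so the premises entail the conclusion.

Yes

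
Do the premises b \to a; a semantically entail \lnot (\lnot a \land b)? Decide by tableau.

Yes

Initial set: {(b \to a); a; \lnot \lnot (\lnot a \land b)}.
\lnot \lnot (\lnot a \land b): α-rule — add \lnot a, b.
× closes — contains both a and \lnot a.
All 1 branch closes.
Every branch closed, so the premises entail the conclusion.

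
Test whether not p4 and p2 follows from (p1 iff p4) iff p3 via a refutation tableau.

Initial set: {T ((p1 iff p4) iff p3); F (not p4 and p2)}.
T ((p1 iff p4) iff p3): β-rule — branch into T (p1 iff p4), T p3  //  F (p1 iff p4), F p3.
  branch 1 (add T (p1 iff p4), T p3):
    F (not p4 and p2): β-rule — branch into F not p4  //  F p2.
      branch 1.1 (add F not p4):
        T (p1 iff p4): β-rule — branch into T p1, T p4  //  F p1, F p4.
          branch 1.1.1 (add T p1, T p4):
            ○ open, literals {p1=true, p3=true, p4=true}.
          branch 1.1.2 (add F p1, F p4):
            × closes — contains both p4 and not p4.
      branch 1.2 (add F p2):
        T (p1 iff p4): β-rule — branch into T p1, T p4  //  F p1, F p4.
          branch 1.2.1 (add T p1, T p4):
            ○ open, literals {p1=true, p2=false, p3=true, p4=true}.
          branch 1.2.2 (add F p1, F p4):
            ○ open, literals {p1=false, p2=false, p3=true, p4=false}.
  branch 2 (add F (p1 iff p4), F p3):
    F (not p4 and p2): β-rule — branch into F not p4  //  F p2.
      branch 2.1 (add F not p4):
        F (p1 iff p4): β-rule — branch into T p1, F p4  //  F p1, T p4.
          branch 2.1.1 (add T p1, F p4):
            × closes — contains both p4 and not p4.
          branch 2.1.2 (add F p1, T p4):
            ○ open, literals {p1=false, p3=false, p4=true}.
      branch 2.2 (add F p2):
        F (p1 iff p4): β-rule — branch into T p1, F p4  //  F p1, T p4.
          branch 2.2.1 (add T p1, F p4):
            ○ open, literals {p1=true, p2=false, p3=false, p4=false}.
          branch 2.2.2 (add F p1, T p4):
            ○ open, literals {p1=false, p2=false, p3=false, p4=true}.
2 branches closed, 6 open.
An open branch gives a countermodel: p1=true, p3=true, p4=true (unmentioned atoms arbitrary); the premises hold there but the conclusion fails.

No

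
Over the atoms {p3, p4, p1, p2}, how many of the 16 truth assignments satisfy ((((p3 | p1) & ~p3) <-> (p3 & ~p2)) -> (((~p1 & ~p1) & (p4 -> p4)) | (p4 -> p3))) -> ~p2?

Initial set: {(((((p3 | p1) & ~p3) <-> (p3 & ~p2)) -> (((~p1 & ~p1) & (p4 -> p4)) | (p4 -> p3))) -> ~p2)}.
(((((p3 | p1) & ~p3) <-> (p3 & ~p2)) -> (((~p1 & ~p1) & (p4 -> p4)) | (p4 -> p3))) -> ~p2): β-rule — branch into ~((((p3 | p1) & ~p3) <-> (p3 & ~p2)) -> (((~p1 & ~p1) & (p4 -> p4)) | (p4 -> p3)))  //  ~p2.
  branch 1 (add ~((((p3 | p1) & ~p3) <-> (p3 & ~p2)) -> (((~p1 & ~p1) & (p4 -> p4)) | (p4 -> p3)))):
    ~((((p3 | p1) & ~p3) <-> (p3 & ~p2)) -> (((~p1 & ~p1) & (p4 -> p4)) | (p4 -> p3))): α-rule — add (((p3 | p1) & ~p3) <-> (p3 & ~p2)), ~(((~p1 & ~p1) & (p4 -> p4)) | (p4 -> p3)).
    ~(((~p1 & ~p1) & (p4 -> p4)) | (p4 -> p3)): α-rule — add ~((~p1 & ~p1) & (p4 -> p4)), ~(p4 -> p3).
    ~(p4 -> p3): α-rule — add p4, ~p3.
    (((p3 | p1) & ~p3) <-> (p3 & ~p2)): β-rule — branch into ((p3 | p1) & ~p3), (p3 & ~p2)  //  ~((p3 | p1) & ~p3), ~(p3 & ~p2).
      branch 1.1 (add ((p3 | p1) & ~p3), (p3 & ~p2)):
        ((p3 | p1) & ~p3): α-rule — add (p3 | p1), ~p3.
        (p3 & ~p2): α-rule — add p3, ~p2.
        × closes — contains both p3 and ~p3.
      branch 1.2 (add ~((p3 | p1) & ~p3), ~(p3 & ~p2)):
        ~((~p1 & ~p1) & (p4 -> p4)): β-rule — branch into ~(~p1 & ~p1)  //  ~(p4 -> p4).
          branch 1.2.1 (add ~(~p1 & ~p1)):
            ~((p3 | p1) & ~p3): β-rule — branch into ~(p3 | p1)  //  ~~p3.
              branch 1.2.1.1 (add ~(p3 | p1)):
                ~(p3 | p1): α-rule — add ~p3, ~p1.
                ~(p3 & ~p2): β-rule — branch into ~p3  //  ~~p2.
                  branch 1.2.1.1.1 (add ~p3):
                    ~(~p1 & ~p1): β-rule — branch into ~~p1  //  ~~p1.
                      branch 1.2.1.1.1.1 (add ~~p1):
                        × closes — contains both p1 and ~p1.
                      branch 1.2.1.1.1.2 (add ~~p1):
                        × closes — contains both p1 and ~p1.
                  branch 1.2.1.1.2 (add ~~p2):
                    ~(~p1 & ~p1): β-rule — branch into ~~p1  //  ~~p1.
                      branch 1.2.1.1.2.1 (add ~~p1):
                        × closes — contains both p1 and ~p1.
                      branch 1.2.1.1.2.2 (add ~~p1):
                        × closes — contains both p1 and ~p1.
              branch 1.2.1.2 (add ~~p3):
                × closes — contains both p3 and ~p3.
          branch 1.2.2 (add ~(p4 -> p4)):
            ~(p4 -> p4): α-rule — add p4, ~p4.
            × closes — contains both p4 and ~p4.
  branch 2 (add ~p2):
    ○ open, literals {p2=false}.
7 branches closed, 1 open.
Each open branch fixes some atoms; the unmentioned ones are free. Counting distinct full assignments: branch {p2=false} (p3, p4, p1) contributes 8 new. Total: 8.

8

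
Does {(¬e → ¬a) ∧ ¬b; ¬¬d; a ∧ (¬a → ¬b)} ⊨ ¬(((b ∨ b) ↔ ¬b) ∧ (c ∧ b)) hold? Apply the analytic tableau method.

Initial set: {((¬e → ¬a) ∧ ¬b); ¬¬d; (a ∧ (¬a → ¬b)); ¬¬(((b ∨ b) ↔ ¬b) ∧ (c ∧ b))}.
((¬e → ¬a) ∧ ¬b): α-rule — add (¬e → ¬a), ¬b.
¬¬d: drop double negation, giving d.
(a ∧ (¬a → ¬b)): α-rule — add a, (¬a → ¬b).
¬¬(((b ∨ b) ↔ ¬b) ∧ (c ∧ b)): α-rule — add ((b ∨ b) ↔ ¬b), (c ∧ b).
(c ∧ b): α-rule — add c, b.
× closes — contains both b and ¬b.
All 1 branch closes.
Every branch closed, so the premises entail the conclusion.

Yes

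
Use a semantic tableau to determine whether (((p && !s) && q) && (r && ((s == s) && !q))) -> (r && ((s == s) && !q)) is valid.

Valid

Assume the negation and expand:
Initial set: {F ((((p && !s) && q) && (r && ((s == s) && !q))) -> (r && ((s == s) && !q)))}.
F ((((p && !s) && q) && (r && ((s == s) && !q))) -> (r && ((s == s) && !q))): α-rule — add T (((p && !s) && q) && (r && ((s == s) && !q))), F (r && ((s == s) && !q)).
T (((p && !s) && q) && (r && ((s == s) && !q))): α-rule — add T ((p && !s) && q), T (r && ((s == s) && !q)).
T ((p && !s) && q): α-rule — add T (p && !s), T q.
T (r && ((s == s) && !q)): α-rule — add T r, T ((s == s) && !q).
T (p && !s): α-rule — add T p, T !s.
T ((s == s) && !q): α-rule — add T (s == s), T !q.
× closes — contains both q and !q.
All 1 branch closes.
Every branch closed, so the negation is unsatisfiable and the formula is valid.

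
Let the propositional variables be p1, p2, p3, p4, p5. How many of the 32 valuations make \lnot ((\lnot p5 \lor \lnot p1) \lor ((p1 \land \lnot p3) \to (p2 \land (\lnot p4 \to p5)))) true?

2

Initial set: {T \lnot ((\lnot p5 \lor \lnot p1) \lor ((p1 \land \lnot p3) \to (p2 \land (\lnot p4 \to p5))))}.
T \lnot ((\lnot p5 \lor \lnot p1) \lor ((p1 \land \lnot p3) \to (p2 \land (\lnot p4 \to p5)))): α-rule — add F (\lnot p5 \lor \lnot p1), F ((p1 \land \lnot p3) \to (p2 \land (\lnot p4 \to p5))).
F (\lnot p5 \lor \lnot p1): α-rule — add F \lnot p5, F \lnot p1.
F ((p1 \land \lnot p3) \to (p2 \land (\lnot p4 \to p5))): α-rule — add T (p1 \land \lnot p3), F (p2 \land (\lnot p4 \to p5)).
T (p1 \land \lnot p3): α-rule — add T p1, T \lnot p3.
F (p2 \land (\lnot p4 \to p5)): β-rule — branch into F p2  //  F (\lnot p4 \to p5).
  branch 1 (add F p2):
    ○ open, literals {p1=T, p2=F, p3=F, p5=T}.
  branch 2 (add F (\lnot p4 \to p5)):
    F (\lnot p4 \to p5): α-rule — add T \lnot p4, F p5.
    × closes — contains both p5 and \lnot p5.
1 branch closed, 1 open.
Each open branch fixes some atoms; the unmentioned ones are free. Counting distinct full assignments: branch {p1=T, p2=F, p3=F, p5=T} (p4) contributes 2 new. Total: 2.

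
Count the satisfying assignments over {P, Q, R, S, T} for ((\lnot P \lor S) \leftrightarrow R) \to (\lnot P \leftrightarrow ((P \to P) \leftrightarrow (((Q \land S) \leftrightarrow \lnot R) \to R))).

Initial set: {(((\lnot P \lor S) \leftrightarrow R) \to (\lnot P \leftrightarrow ((P \to P) \leftrightarrow (((Q \land S) \leftrightarrow \lnot R) \to R))))}.
(((\lnot P \lor S) \leftrightarrow R) \to (\lnot P \leftrightarrow ((P \to P) \leftrightarrow (((Q \land S) \leftrightarrow \lnot R) \to R)))): β-rule — branch into \lnot ((\lnot P \lor S) \leftrightarrow R)  //  (\lnot P \leftrightarrow ((P \to P) \leftrightarrow (((Q \land S) \leftrightarrow \lnot R) \to R))).
  branch 1 (add \lnot ((\lnot P \lor S) \leftrightarrow R)):
    \lnot ((\lnot P \lor S) \leftrightarrow R): β-rule — branch into (\lnot P \lor S), \lnot R  //  \lnot (\lnot P \lor S), R.
      branch 1.1 (add (\lnot P \lor S), \lnot R):
        (\lnot P \lor S): β-rule — branch into \lnot P  //  S.
          branch 1.1.1 (add \lnot P):
            ○ open, literals {P=0, R=0}.
          branch 1.1.2 (add S):
            ○ open, literals {R=0, S=1}.
      branch 1.2 (add \lnot (\lnot P \lor S), R):
        \lnot (\lnot P \lor S): α-rule — add \lnot \lnot P, \lnot S.
        ○ open, literals {P=1, R=1, S=0}.
  branch 2 (add (\lnot P \leftrightarrow ((P \to P) \leftrightarrow (((Q \land S) \leftrightarrow \lnot R) \to R)))):
    (\lnot P \leftrightarrow ((P \to P) \leftrightarrow (((Q \land S) \leftrightarrow \lnot R) \to R))): β-rule — branch into \lnot P, ((P \to P) \leftrightarrow (((Q \land S) \leftrightarrow \lnot R) \to R))  //  \lnot \lnot P, \lnot ((P \to P) \leftrightarrow (((Q \land S) \leftrightarrow \lnot R) \to R)).
      branch 2.1 (add \lnot P, ((P \to P) \leftrightarrow (((Q \land S) \leftrightarrow \lnot R) \to R))):
        ((P \to P) \leftrightarrow (((Q \land S) \leftrightarrow \lnot R) \to R)): β-rule — branch into (P \to P), (((Q \land S) \leftrightarrow \lnot R) \to R)  //  \lnot (P \to P), \lnot (((Q \land S) \leftrightarrow \lnot R) \to R).
          branch 2.1.1 (add (P \to P), (((Q \land S) \leftrightarrow \lnot R) \to R)):
            (P \to P): β-rule — branch into \lnot P  //  P.
              branch 2.1.1.1 (add \lnot P):
                (((Q \land S) \leftrightarrow \lnot R) \to R): β-rule — branch into \lnot ((Q \land S) \leftrightarrow \lnot R)  //  R.
                  branch 2.1.1.1.1 (add \lnot ((Q \land S) \leftrightarrow \lnot R)):
                    \lnot ((Q \land S) \leftrightarrow \lnot R): β-rule — branch into (Q \land S), \lnot \lnot R  //  \lnot (Q \land S), \lnot R.
                      branch 2.1.1.1.1.1 (add (Q \land S), \lnot \lnot R):
                        (Q \land S): α-rule — add Q, S.
                        ○ open, literals {P=0, Q=1, R=1, S=1}.
                      branch 2.1.1.1.1.2 (add \lnot (Q \land S), \lnot R):
                        \lnot (Q \land S): β-rule — branch into \lnot Q  //  \lnot S.
                          branch 2.1.1.1.1.2.1 (add \lnot Q):
                            ○ open, literals {P=0, Q=0, R=0}.
                          branch 2.1.1.1.1.2.2 (add \lnot S):
                            ○ open, literals {P=0, R=0, S=0}.
                  branch 2.1.1.1.2 (add R):
                    ○ open, literals {P=0, R=1}.
              branch 2.1.1.2 (add P):
                × closes — contains both P and \lnot P.
          branch 2.1.2 (add \lnot (P \to P), \lnot (((Q \land S) \leftrightarrow \lnot R) \to R)):
            \lnot (P \to P): α-rule — add P, \lnot P.
            × closes — contains both P and \lnot P.
      branch 2.2 (add \lnot \lnot P, \lnot ((P \to P) \leftrightarrow (((Q \land S) \leftrightarrow \lnot R) \to R))):
        \lnot ((P \to P) \leftrightarrow (((Q \land S) \leftrightarrow \lnot R) \to R)): β-rule — branch into (P \to P), \lnot (((Q \land S) \leftrightarrow \lnot R) \to R)  //  \lnot (P \to P), (((Q \land S) \leftrightarrow \lnot R) \to R).
          branch 2.2.1 (add (P \to P), \lnot (((Q \land S) \leftrightarrow \lnot R) \to R)):
            \lnot (((Q \land S) \leftrightarrow \lnot R) \to R): α-rule — add ((Q \land S) \leftrightarrow \lnot R), \lnot R.
            (P \to P): β-rule — branch into \lnot P  //  P.
              branch 2.2.1.1 (add \lnot P):
                × closes — contains both P and \lnot P.
              branch 2.2.1.2 (add P):
                ((Q \land S) \leftrightarrow \lnot R): β-rule — branch into (Q \land S), \lnot R  //  \lnot (Q \land S), \lnot \lnot R.
                  branch 2.2.1.2.1 (add (Q \land S), \lnot R):
                    (Q \land S): α-rule — add Q, S.
                    ○ open, literals {P=1, Q=1, R=0, S=1}.
                  branch 2.2.1.2.2 (add \lnot (Q \land S), \lnot \lnot R):
                    × closes — contains both R and \lnot R.
          branch 2.2.2 (add \lnot (P \to P), (((Q \land S) \leftrightarrow \lnot R) \to R)):
            \lnot (P \to P): α-rule — add P, \lnot P.
            × closes — contains both P and \lnot P.
5 branches closed, 8 open.
Each open branch fixes some atoms; the unmentioned ones are free. Counting distinct full assignments: branch {P=0, R=0} (Q, S, T) contributes 8 new; branch {R=0, S=1} (P, Q, T) contributes 4 new; branch {P=1, R=1, S=0} (Q, T) contributes 4 new; branch {P=0, Q=1, R=1, S=1} (T) contributes 2 new; branch {P=0, Q=0, R=0} (S, T) contributes 0 new; branch {P=0, R=0, S=0} (Q, T) contributes 0 new; branch {P=0, R=1} (Q, S, T) contributes 6 new; branch {P=1, Q=1, R=0, S=1} (T) contributes 0 new. Total: 24.

24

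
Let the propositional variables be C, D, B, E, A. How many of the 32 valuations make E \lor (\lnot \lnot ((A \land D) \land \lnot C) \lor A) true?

24

Initial set: {(E \lor (\lnot \lnot ((A \land D) \land \lnot C) \lor A))}.
(E \lor (\lnot \lnot ((A \land D) \land \lnot C) \lor A)): β-rule — branch into E  //  (\lnot \lnot ((A \land D) \land \lnot C) \lor A).
  branch 1 (add E):
    ○ open, literals {E=1}.
  branch 2 (add (\lnot \lnot ((A \land D) \land \lnot C) \lor A)):
    (\lnot \lnot ((A \land D) \land \lnot C) \lor A): β-rule — branch into \lnot \lnot ((A \land D) \land \lnot C)  //  A.
      branch 2.1 (add \lnot \lnot ((A \land D) \land \lnot C)):
        \lnot \lnot ((A \land D) \land \lnot C): drop double negation, giving ((A \land D) \land \lnot C).
        ((A \land D) \land \lnot C): α-rule — add (A \land D), \lnot C.
        (A \land D): α-rule — add A, D.
        ○ open, literals {A=1, C=0, D=1}.
      branch 2.2 (add A):
        ○ open, literals {A=1}.
0 branches closed, 3 open.
Each open branch fixes some atoms; the unmentioned ones are free. Counting distinct full assignments: branch {E=1} (C, D, B, A) contributes 16 new; branch {A=1, C=0, D=1} (B, E) contributes 2 new; branch {A=1} (C, D, B, E) contributes 6 new. Total: 24.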